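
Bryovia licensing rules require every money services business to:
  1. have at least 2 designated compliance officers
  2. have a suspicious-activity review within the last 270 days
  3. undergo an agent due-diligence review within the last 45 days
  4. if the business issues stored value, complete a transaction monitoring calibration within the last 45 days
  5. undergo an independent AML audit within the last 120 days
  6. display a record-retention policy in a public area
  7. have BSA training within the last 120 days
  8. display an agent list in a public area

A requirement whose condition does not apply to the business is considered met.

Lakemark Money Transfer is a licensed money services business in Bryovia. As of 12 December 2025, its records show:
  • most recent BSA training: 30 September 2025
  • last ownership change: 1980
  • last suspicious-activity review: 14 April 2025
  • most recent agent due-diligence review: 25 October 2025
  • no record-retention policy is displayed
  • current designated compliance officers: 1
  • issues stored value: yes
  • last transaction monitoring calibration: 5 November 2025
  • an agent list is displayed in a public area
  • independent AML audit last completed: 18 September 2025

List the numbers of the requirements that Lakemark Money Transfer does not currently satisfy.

1. designated compliance officers 1 < 2 → not met
2. suspicious-activity review 242 days ago vs limit 270 → met
3. agent due-diligence review 48 days ago vs limit 45 → not met
4. condition 'issues stored value' holds; transaction monitoring calibration 37 days ago vs limit 45 → met
5. independent AML audit 85 days ago vs limit 120 → met
6. record-retention policy absent → not met
7. BSA training 73 days ago vs limit 120 → met
8. agent list present → met
Not met: 1, 3, 6

1, 3, 6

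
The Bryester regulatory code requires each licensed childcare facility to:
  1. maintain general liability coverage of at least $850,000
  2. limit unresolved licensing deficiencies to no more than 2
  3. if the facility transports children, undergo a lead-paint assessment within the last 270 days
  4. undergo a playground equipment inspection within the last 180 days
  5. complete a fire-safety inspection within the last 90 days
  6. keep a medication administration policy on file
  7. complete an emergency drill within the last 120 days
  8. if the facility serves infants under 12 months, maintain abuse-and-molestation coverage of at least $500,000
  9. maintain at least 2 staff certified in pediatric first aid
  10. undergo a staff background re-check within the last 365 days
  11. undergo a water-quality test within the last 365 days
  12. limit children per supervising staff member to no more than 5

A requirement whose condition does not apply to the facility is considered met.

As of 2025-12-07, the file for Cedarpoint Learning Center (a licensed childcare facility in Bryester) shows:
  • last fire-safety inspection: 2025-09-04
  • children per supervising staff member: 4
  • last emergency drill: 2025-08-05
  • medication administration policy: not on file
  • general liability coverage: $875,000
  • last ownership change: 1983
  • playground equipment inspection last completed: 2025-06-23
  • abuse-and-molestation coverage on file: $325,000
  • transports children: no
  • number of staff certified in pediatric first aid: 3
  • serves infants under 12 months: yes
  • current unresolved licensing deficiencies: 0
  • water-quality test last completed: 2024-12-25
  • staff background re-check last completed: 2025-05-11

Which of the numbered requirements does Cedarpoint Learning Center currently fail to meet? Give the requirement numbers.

1. general liability coverage $875,000 ≥ $850,000 → met
2. unresolved licensing deficiencies 0 ≤ 2 → met
3. condition 'transports children' does not hold → requirement n/a → met
4. playground equipment inspection 167 days ago vs limit 180 → met
5. fire-safety inspection 94 days ago vs limit 90 → not met
6. medication administration policy absent → not met
7. emergency drill 124 days ago vs limit 120 → not met
8. condition 'serves infants under 12 months' holds; abuse-and-molestation coverage $325,000 < $500,000 → not met
9. staff certified in pediatric first aid 3 ≥ 2 → met
10. staff background re-check 210 days ago vs limit 365 → met
11. water-quality test 347 days ago vs limit 365 → met
12. children per supervising staff member 4 ≤ 5 → met
Not met: 5, 6, 7, 8

5, 6, 7, 8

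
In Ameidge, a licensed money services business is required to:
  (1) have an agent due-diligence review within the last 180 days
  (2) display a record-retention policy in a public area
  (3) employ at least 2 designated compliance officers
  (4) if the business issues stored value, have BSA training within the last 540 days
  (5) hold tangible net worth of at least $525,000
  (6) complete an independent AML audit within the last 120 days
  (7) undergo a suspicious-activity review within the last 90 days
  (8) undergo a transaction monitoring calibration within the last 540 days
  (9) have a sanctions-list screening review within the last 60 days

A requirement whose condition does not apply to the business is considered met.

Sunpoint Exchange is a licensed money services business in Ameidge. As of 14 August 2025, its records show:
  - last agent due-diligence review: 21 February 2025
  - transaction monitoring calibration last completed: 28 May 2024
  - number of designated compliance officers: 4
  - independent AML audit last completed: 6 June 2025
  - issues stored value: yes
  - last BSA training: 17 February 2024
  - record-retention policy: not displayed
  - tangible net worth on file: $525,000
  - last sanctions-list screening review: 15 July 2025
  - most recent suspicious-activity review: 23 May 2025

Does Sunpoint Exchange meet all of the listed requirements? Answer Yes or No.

1. agent due-diligence review 174 days ago vs limit 180 → met
2. record-retention policy absent → not met
3. designated compliance officers 4 ≥ 2 → met
4. condition 'issues stored value' holds; BSA training 544 days ago vs limit 540 → not met
5. tangible net worth $525,000 ≥ $525,000 → met
6. independent AML audit 69 days ago vs limit 120 → met
7. suspicious-activity review 83 days ago vs limit 90 → met
8. transaction monitoring calibration 443 days ago vs limit 540 → met
9. sanctions-list screening review 30 days ago vs limit 60 → met
Not met: 2, 4

No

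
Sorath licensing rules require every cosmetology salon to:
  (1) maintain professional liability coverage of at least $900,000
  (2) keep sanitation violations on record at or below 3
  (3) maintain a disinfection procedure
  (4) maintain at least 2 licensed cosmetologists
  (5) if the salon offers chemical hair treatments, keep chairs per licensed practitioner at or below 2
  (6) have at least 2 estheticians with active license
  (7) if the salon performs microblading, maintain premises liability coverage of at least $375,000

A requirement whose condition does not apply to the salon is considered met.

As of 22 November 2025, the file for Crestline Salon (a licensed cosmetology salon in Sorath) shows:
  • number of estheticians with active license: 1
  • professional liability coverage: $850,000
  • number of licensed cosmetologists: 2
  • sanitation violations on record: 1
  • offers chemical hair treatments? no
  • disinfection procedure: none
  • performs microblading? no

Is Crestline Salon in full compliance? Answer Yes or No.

No

1. professional liability coverage $850,000 < $900,000 → not met
2. sanitation violations on record 1 ≤ 3 → met
3. disinfection procedure absent → not met
4. licensed cosmetologists 2 ≥ 2 → met
5. condition 'offers chemical hair treatments' does not hold → requirement n/a → met
6. estheticians with active license 1 < 2 → not met
7. condition 'performs microblading' does not hold → requirement n/a → met
Not met: 1, 3, 6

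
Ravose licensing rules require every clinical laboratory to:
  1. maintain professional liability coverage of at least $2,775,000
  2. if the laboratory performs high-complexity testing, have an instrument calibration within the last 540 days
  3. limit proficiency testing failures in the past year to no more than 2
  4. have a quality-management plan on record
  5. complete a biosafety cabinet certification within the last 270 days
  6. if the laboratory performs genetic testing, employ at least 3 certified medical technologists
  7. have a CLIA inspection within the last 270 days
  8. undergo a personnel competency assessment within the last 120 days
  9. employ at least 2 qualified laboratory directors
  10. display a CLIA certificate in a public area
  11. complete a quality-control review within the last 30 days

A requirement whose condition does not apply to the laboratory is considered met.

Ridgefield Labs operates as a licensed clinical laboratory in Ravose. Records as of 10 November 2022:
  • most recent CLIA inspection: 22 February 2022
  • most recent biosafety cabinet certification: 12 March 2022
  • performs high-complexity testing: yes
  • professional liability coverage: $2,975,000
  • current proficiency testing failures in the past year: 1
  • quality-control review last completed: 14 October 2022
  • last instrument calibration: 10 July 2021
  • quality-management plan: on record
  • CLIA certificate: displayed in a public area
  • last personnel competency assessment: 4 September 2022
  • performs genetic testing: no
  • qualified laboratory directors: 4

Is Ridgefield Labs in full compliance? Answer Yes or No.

1. professional liability coverage $2,975,000 ≥ $2,775,000 → met
2. condition 'performs high-complexity testing' holds; instrument calibration 488 days ago vs limit 540 → met
3. proficiency testing failures in the past year 1 ≤ 2 → met
4. quality-management plan present → met
5. biosafety cabinet certification 243 days ago vs limit 270 → met
6. condition 'performs genetic testing' does not hold → requirement n/a → met
7. CLIA inspection 261 days ago vs limit 270 → met
8. personnel competency assessment 67 days ago vs limit 120 → met
9. qualified laboratory directors 4 ≥ 2 → met
10. CLIA certificate present → met
11. quality-control review 27 days ago vs limit 30 → met
All met.

Yes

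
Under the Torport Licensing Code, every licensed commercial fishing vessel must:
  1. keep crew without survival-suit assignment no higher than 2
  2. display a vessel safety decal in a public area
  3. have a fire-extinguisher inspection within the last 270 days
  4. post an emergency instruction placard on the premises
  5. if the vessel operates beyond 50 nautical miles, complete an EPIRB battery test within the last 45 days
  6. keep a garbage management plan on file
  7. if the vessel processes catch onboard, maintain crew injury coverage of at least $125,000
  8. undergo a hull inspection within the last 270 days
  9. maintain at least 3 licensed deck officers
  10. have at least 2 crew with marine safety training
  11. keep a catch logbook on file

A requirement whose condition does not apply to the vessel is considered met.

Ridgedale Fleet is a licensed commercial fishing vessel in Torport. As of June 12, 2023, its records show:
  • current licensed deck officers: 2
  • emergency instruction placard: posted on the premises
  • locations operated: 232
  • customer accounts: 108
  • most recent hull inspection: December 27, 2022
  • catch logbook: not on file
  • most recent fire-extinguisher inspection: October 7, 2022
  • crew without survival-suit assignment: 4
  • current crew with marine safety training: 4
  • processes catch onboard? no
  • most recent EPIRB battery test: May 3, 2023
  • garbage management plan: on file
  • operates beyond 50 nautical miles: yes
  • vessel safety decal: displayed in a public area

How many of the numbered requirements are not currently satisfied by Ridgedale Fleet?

3

1. crew without survival-suit assignment 4 > 2 → not met
2. vessel safety decal present → met
3. fire-extinguisher inspection 248 days ago vs limit 270 → met
4. emergency instruction placard present → met
5. condition 'operates beyond 50 nautical miles' holds; EPIRB battery test 40 days ago vs limit 45 → met
6. garbage management plan present → met
7. condition 'processes catch onboard' does not hold → requirement n/a → met
8. hull inspection 167 days ago vs limit 270 → met
9. licensed deck officers 2 < 3 → not met
10. crew with marine safety training 4 ≥ 2 → met
11. catch logbook absent → not met
Not met: 3 of 11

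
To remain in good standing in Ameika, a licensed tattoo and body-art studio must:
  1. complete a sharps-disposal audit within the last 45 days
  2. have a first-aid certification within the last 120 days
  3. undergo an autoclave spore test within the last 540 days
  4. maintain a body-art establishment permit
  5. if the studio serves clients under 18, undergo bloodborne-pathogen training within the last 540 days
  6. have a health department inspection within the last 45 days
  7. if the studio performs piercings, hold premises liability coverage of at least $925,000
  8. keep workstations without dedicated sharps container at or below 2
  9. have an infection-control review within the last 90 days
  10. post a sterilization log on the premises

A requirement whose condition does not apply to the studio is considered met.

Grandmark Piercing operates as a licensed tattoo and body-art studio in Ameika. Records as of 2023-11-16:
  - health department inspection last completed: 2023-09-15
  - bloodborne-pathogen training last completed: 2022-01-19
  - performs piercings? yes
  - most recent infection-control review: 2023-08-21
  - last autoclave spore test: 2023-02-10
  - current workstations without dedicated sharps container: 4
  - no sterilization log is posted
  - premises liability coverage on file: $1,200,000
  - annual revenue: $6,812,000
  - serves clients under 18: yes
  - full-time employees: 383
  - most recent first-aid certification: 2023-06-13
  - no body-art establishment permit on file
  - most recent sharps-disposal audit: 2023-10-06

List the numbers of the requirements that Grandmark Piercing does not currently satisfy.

1. sharps-disposal audit 41 days ago vs limit 45 → met
2. first-aid certification 156 days ago vs limit 120 → not met
3. autoclave spore test 279 days ago vs limit 540 → met
4. body-art establishment permit absent → not met
5. condition 'serves clients under 18' holds; bloodborne-pathogen training 666 days ago vs limit 540 → not met
6. health department inspection 62 days ago vs limit 45 → not met
7. condition 'performs piercings' holds; premises liability coverage $1,200,000 ≥ $925,000 → met
8. workstations without dedicated sharps container 4 > 2 → not met
9. infection-control review 87 days ago vs limit 90 → met
10. sterilization log absent → not met
Not met: 2, 4, 5, 6, 8, 10

2, 4, 5, 6, 8, 10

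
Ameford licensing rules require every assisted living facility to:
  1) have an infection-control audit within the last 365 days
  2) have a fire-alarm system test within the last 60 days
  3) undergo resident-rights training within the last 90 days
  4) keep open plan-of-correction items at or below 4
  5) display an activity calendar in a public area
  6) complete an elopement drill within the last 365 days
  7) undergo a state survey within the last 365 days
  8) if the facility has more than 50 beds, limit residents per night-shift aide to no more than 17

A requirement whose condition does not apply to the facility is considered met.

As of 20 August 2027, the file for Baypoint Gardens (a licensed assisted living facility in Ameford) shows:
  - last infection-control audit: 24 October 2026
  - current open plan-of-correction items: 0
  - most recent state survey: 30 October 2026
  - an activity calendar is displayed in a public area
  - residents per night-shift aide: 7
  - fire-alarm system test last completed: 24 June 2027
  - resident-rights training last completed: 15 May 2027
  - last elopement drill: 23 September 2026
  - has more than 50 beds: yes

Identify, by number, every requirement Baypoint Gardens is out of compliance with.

1. infection-control audit 300 days ago vs limit 365 → met
2. fire-alarm system test 57 days ago vs limit 60 → met
3. resident-rights training 97 days ago vs limit 90 → not met
4. open plan-of-correction items 0 ≤ 4 → met
5. activity calendar present → met
6. elopement drill 331 days ago vs limit 365 → met
7. state survey 294 days ago vs limit 365 → met
8. condition 'has more than 50 beds' holds; residents per night-shift aide 7 ≤ 17 → met
Not met: 3

3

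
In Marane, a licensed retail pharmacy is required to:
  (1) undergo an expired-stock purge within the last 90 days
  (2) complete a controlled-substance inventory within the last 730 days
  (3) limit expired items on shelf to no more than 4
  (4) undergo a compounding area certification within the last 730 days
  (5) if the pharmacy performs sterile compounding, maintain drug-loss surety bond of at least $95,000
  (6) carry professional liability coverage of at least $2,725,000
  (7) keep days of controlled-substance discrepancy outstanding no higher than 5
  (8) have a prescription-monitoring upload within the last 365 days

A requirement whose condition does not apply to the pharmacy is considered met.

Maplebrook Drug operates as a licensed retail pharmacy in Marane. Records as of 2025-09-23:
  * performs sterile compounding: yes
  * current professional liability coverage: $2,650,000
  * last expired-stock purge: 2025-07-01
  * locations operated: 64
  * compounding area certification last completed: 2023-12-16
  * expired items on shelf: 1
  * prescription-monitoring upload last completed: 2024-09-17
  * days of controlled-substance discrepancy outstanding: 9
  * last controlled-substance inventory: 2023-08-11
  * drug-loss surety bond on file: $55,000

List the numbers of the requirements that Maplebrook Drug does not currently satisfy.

2, 5, 6, 7, 8

1. expired-stock purge 84 days ago vs limit 90 → met
2. controlled-substance inventory 774 days ago vs limit 730 → not met
3. expired items on shelf 1 ≤ 4 → met
4. compounding area certification 647 days ago vs limit 730 → met
5. condition 'performs sterile compounding' holds; drug-loss surety bond $55,000 < $95,000 → not met
6. professional liability coverage $2,650,000 < $2,725,000 → not met
7. days of controlled-substance discrepancy outstanding 9 > 5 → not met
8. prescription-monitoring upload 371 days ago vs limit 365 → not met
Not met: 2, 5, 6, 7, 8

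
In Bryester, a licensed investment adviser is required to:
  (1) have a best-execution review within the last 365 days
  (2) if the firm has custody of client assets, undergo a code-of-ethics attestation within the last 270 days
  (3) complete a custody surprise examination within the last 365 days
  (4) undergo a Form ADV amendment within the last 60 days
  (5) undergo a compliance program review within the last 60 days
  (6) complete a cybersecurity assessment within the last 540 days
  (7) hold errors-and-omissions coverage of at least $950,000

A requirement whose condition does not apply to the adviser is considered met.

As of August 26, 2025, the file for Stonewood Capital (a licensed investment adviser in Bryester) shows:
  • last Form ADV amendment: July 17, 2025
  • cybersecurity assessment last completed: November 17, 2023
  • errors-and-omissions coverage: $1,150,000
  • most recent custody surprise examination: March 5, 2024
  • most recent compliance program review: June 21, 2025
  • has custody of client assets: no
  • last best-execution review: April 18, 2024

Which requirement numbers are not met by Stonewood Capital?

1. best-execution review 495 days ago vs limit 365 → not met
2. condition 'has custody of client assets' does not hold → requirement n/a → met
3. custody surprise examination 539 days ago vs limit 365 → not met
4. Form ADV amendment 40 days ago vs limit 60 → met
5. compliance program review 66 days ago vs limit 60 → not met
6. cybersecurity assessment 648 days ago vs limit 540 → not met
7. errors-and-omissions coverage $1,150,000 ≥ $950,000 → met
Not met: 1, 3, 5, 6

1, 3, 5, 6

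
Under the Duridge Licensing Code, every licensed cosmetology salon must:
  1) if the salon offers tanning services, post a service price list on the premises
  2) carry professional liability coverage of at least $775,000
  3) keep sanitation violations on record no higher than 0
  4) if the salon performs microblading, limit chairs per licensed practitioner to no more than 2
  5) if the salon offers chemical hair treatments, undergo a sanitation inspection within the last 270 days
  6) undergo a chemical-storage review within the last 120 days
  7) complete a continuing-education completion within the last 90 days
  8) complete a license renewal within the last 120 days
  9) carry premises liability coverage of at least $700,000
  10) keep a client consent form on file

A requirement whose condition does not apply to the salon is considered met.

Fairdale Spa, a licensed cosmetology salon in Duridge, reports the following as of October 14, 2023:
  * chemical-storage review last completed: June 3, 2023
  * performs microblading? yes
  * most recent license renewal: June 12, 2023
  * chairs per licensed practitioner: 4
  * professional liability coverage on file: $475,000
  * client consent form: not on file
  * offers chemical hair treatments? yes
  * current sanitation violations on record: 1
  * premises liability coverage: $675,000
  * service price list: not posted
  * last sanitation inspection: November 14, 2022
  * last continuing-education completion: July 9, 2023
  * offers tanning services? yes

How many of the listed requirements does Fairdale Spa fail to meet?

1. condition 'offers tanning services' holds; service price list absent → not met
2. professional liability coverage $475,000 < $775,000 → not met
3. sanitation violations on record 1 > 0 → not met
4. condition 'performs microblading' holds; chairs per licensed practitioner 4 > 2 → not met
5. condition 'offers chemical hair treatments' holds; sanitation inspection 334 days ago vs limit 270 → not met
6. chemical-storage review 133 days ago vs limit 120 → not met
7. continuing-education completion 97 days ago vs limit 90 → not met
8. license renewal 124 days ago vs limit 120 → not met
9. premises liability coverage $675,000 < $700,000 → not met
10. client consent form absent → not met
Not met: 10 of 10

10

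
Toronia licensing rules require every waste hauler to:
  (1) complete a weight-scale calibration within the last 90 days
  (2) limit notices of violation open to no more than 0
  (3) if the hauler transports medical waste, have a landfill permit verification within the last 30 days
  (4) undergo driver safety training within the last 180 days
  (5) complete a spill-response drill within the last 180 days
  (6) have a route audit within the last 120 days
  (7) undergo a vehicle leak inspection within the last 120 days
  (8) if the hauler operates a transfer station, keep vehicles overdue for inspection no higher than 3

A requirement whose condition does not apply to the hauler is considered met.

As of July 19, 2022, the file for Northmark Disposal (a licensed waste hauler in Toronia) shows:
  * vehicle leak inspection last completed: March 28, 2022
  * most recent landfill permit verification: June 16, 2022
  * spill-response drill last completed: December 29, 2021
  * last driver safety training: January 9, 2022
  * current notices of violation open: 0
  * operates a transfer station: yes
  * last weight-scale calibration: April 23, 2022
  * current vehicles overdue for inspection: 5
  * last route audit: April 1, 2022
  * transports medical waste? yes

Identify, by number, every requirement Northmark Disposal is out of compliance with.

3, 4, 5, 8

1. weight-scale calibration 87 days ago vs limit 90 → met
2. notices of violation open 0 ≤ 0 → met
3. condition 'transports medical waste' holds; landfill permit verification 33 days ago vs limit 30 → not met
4. driver safety training 191 days ago vs limit 180 → not met
5. spill-response drill 202 days ago vs limit 180 → not met
6. route audit 109 days ago vs limit 120 → met
7. vehicle leak inspection 113 days ago vs limit 120 → met
8. condition 'operates a transfer station' holds; vehicles overdue for inspection 5 > 3 → not met
Not met: 3, 4, 5, 8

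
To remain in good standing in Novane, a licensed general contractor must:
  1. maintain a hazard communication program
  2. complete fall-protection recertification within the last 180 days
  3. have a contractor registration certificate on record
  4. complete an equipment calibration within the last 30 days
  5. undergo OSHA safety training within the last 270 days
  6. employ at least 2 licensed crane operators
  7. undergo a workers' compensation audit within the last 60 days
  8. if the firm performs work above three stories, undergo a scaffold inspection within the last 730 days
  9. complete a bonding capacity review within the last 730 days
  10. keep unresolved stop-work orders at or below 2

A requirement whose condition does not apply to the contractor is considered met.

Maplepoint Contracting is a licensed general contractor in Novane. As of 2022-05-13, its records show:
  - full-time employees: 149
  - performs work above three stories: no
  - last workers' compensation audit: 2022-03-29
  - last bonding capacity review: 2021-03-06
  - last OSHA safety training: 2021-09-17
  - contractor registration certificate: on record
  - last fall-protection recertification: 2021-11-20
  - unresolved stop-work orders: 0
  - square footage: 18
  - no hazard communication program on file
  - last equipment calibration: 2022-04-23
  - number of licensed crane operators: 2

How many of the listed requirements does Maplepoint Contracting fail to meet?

1. hazard communication program absent → not met
2. fall-protection recertification 174 days ago vs limit 180 → met
3. contractor registration certificate present → met
4. equipment calibration 20 days ago vs limit 30 → met
5. OSHA safety training 238 days ago vs limit 270 → met
6. licensed crane operators 2 ≥ 2 → met
7. workers' compensation audit 45 days ago vs limit 60 → met
8. condition 'performs work above three stories' does not hold → requirement n/a → met
9. bonding capacity review 433 days ago vs limit 730 → met
10. unresolved stop-work orders 0 ≤ 2 → met
Not met: 1 of 10

1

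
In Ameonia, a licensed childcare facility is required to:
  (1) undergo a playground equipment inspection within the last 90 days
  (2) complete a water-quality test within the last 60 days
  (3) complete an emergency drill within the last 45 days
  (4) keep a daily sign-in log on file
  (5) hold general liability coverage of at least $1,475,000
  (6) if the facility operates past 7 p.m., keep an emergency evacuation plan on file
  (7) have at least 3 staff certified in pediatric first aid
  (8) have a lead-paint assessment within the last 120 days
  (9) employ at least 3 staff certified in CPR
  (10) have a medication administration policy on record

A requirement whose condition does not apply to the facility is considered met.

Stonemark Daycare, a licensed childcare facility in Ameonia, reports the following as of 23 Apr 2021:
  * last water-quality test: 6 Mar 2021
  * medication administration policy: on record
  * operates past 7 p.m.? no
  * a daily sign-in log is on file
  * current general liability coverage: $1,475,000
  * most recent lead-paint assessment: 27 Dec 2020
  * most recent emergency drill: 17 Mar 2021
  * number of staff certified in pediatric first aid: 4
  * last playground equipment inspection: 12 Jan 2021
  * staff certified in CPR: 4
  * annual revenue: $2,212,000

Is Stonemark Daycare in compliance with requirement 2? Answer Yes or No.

2. water-quality test 48 days ago vs limit 60 → met

Yes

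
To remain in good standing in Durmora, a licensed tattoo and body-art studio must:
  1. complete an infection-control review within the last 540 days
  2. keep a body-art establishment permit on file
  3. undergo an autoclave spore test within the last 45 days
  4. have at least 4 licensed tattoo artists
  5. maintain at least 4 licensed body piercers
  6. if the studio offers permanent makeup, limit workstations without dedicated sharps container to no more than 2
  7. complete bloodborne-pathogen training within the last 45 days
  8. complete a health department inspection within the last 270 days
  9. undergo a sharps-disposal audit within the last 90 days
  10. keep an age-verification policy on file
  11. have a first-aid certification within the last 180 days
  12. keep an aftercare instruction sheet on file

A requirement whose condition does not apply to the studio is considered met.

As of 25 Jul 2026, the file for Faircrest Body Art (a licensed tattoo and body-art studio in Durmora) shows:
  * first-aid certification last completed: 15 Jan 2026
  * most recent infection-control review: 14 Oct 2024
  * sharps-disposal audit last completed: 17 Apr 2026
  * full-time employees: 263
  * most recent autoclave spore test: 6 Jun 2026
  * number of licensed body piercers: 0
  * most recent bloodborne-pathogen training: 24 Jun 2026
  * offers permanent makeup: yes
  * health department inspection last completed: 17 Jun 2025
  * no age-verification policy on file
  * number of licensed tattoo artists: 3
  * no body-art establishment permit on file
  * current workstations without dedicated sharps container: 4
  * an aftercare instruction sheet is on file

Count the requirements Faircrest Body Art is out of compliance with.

10

1. infection-control review 649 days ago vs limit 540 → not met
2. body-art establishment permit absent → not met
3. autoclave spore test 49 days ago vs limit 45 → not met
4. licensed tattoo artists 3 < 4 → not met
5. licensed body piercers 0 < 4 → not met
6. condition 'offers permanent makeup' holds; workstations without dedicated sharps container 4 > 2 → not met
7. bloodborne-pathogen training 31 days ago vs limit 45 → met
8. health department inspection 403 days ago vs limit 270 → not met
9. sharps-disposal audit 99 days ago vs limit 90 → not met
10. age-verification policy absent → not met
11. first-aid certification 191 days ago vs limit 180 → not met
12. aftercare instruction sheet present → met
Not met: 10 of 12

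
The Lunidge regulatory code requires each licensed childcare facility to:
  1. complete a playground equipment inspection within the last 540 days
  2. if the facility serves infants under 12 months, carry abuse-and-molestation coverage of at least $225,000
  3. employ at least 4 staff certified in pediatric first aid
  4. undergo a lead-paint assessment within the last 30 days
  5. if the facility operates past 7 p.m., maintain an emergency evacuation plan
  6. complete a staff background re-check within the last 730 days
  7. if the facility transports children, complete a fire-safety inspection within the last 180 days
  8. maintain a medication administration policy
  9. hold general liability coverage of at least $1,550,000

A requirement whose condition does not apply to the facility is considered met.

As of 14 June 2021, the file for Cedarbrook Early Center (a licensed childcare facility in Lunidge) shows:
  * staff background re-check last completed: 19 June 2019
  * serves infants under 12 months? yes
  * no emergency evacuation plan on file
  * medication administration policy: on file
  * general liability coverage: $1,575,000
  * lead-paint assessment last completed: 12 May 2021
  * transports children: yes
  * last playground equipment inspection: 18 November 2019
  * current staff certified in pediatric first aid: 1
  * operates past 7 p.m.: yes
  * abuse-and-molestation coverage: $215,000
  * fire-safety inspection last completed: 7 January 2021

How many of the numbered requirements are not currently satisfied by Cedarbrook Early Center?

1. playground equipment inspection 574 days ago vs limit 540 → not met
2. condition 'serves infants under 12 months' holds; abuse-and-molestation coverage $215,000 < $225,000 → not met
3. staff certified in pediatric first aid 1 < 4 → not met
4. lead-paint assessment 33 days ago vs limit 30 → not met
5. condition 'operates past 7 p.m.' holds; emergency evacuation plan absent → not met
6. staff background re-check 726 days ago vs limit 730 → met
7. condition 'transports children' holds; fire-safety inspection 158 days ago vs limit 180 → met
8. medication administration policy present → met
9. general liability coverage $1,575,000 ≥ $1,550,000 → met
Not met: 5 of 9

5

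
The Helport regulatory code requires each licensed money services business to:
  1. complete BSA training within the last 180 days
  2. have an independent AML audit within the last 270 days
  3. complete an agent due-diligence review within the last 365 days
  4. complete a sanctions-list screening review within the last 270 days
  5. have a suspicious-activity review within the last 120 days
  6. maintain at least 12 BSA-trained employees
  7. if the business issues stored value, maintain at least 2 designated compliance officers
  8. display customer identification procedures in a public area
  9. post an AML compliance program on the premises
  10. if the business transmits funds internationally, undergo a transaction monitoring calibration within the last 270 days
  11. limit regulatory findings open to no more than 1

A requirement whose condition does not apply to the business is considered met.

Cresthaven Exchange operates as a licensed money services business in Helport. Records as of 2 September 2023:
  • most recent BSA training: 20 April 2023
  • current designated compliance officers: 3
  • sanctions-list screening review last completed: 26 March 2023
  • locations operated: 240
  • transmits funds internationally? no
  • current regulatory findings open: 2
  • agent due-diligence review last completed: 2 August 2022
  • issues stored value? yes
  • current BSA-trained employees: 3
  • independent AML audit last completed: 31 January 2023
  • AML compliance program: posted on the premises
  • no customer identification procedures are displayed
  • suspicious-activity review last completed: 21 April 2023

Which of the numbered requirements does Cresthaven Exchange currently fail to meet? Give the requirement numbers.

3, 5, 6, 8, 11

1. BSA training 135 days ago vs limit 180 → met
2. independent AML audit 214 days ago vs limit 270 → met
3. agent due-diligence review 396 days ago vs limit 365 → not met
4. sanctions-list screening review 160 days ago vs limit 270 → met
5. suspicious-activity review 134 days ago vs limit 120 → not met
6. BSA-trained employees 3 < 12 → not met
7. condition 'issues stored value' holds; designated compliance officers 3 ≥ 2 → met
8. customer identification procedures absent → not met
9. AML compliance program present → met
10. condition 'transmits funds internationally' does not hold → requirement n/a → met
11. regulatory findings open 2 > 1 → not met
Not met: 3, 5, 6, 8, 11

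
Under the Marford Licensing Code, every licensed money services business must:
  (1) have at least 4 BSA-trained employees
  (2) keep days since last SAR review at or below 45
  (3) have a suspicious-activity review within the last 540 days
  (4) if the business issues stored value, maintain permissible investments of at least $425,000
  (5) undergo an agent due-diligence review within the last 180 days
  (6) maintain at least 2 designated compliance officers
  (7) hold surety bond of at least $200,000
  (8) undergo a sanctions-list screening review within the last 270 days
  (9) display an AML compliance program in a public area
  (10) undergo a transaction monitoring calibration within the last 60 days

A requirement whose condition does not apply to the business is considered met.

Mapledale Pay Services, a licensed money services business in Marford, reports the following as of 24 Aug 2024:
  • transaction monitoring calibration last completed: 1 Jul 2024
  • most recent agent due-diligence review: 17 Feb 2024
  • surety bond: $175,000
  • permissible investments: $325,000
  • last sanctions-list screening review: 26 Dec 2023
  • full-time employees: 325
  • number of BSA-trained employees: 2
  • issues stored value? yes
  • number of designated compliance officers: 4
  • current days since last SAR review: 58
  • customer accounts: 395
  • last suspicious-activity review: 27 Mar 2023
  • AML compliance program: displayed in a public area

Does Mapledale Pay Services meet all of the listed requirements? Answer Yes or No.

No

1. BSA-trained employees 2 < 4 → not met
2. days since last SAR review 58 > 45 → not met
3. suspicious-activity review 516 days ago vs limit 540 → met
4. condition 'issues stored value' holds; permissible investments $325,000 < $425,000 → not met
5. agent due-diligence review 189 days ago vs limit 180 → not met
6. designated compliance officers 4 ≥ 2 → met
7. surety bond $175,000 < $200,000 → not met
8. sanctions-list screening review 242 days ago vs limit 270 → met
9. AML compliance program present → met
10. transaction monitoring calibration 54 days ago vs limit 60 → met
Not met: 1, 2, 4, 5, 7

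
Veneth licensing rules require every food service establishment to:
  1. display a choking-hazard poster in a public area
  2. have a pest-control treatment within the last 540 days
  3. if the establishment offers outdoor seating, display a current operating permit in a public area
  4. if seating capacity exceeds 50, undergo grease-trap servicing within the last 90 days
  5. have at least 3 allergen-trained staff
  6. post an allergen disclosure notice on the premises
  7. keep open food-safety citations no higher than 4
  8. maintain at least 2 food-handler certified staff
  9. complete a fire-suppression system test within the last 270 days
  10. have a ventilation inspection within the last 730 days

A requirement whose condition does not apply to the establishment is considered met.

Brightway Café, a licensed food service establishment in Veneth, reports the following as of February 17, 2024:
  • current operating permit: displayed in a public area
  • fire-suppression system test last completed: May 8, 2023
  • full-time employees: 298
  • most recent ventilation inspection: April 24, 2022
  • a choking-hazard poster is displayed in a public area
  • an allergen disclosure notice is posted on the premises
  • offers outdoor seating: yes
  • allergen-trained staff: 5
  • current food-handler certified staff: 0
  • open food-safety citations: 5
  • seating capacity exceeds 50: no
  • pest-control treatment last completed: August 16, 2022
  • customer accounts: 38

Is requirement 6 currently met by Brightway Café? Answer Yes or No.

6. allergen disclosure notice present → met

Yes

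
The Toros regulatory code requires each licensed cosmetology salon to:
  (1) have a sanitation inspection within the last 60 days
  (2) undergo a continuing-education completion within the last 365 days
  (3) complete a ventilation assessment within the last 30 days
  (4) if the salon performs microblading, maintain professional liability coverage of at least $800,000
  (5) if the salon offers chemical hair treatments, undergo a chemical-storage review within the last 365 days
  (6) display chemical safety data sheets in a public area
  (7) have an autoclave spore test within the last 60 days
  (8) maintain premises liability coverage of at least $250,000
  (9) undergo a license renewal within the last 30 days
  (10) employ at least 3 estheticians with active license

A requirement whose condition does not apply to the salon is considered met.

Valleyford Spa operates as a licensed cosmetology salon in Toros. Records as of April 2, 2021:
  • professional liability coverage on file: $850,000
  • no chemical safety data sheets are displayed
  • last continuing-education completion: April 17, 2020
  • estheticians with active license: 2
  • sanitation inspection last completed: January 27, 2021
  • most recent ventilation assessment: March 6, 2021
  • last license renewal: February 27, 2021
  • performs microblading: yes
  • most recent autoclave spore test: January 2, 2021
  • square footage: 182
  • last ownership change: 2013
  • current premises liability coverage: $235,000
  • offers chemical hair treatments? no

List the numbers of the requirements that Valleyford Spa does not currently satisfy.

1, 6, 7, 8, 9, 10

1. sanitation inspection 65 days ago vs limit 60 → not met
2. continuing-education completion 350 days ago vs limit 365 → met
3. ventilation assessment 27 days ago vs limit 30 → met
4. condition 'performs microblading' holds; professional liability coverage $850,000 ≥ $800,000 → met
5. condition 'offers chemical hair treatments' does not hold → requirement n/a → met
6. chemical safety data sheets absent → not met
7. autoclave spore test 90 days ago vs limit 60 → not met
8. premises liability coverage $235,000 < $250,000 → not met
9. license renewal 34 days ago vs limit 30 → not met
10. estheticians with active license 2 < 3 → not met
Not met: 1, 6, 7, 8, 9, 10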